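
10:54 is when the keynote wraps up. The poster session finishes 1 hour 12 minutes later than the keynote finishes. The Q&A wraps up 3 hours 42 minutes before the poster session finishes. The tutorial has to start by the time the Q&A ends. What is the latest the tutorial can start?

08:24

The poster session ends at 10:54 + 72 min = 12:06.
The Q&A ends at 12:06 − 222 min = 08:24.
The tutorial is bounded by the Q&A, so the latest it can start is 08:24.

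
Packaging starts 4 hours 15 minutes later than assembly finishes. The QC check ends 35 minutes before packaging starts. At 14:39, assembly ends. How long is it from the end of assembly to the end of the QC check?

Packaging starts at 14:39 + 255 min = 18:54.
The QC check ends at 18:54 − 35 min = 18:19.
From 14:39 to 18:19 is 3 h 40 min.

3 h 40 min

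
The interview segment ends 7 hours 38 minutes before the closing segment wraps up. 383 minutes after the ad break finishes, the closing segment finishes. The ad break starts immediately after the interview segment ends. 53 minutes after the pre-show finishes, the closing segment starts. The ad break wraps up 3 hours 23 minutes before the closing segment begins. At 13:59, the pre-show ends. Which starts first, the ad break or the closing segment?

The closing segment starts at 13:59 + 53 min = 14:52.
The ad break ends at 14:52 − 203 min = 11:29.
The closing segment ends at 11:29 + 383 min = 17:52.
The interview segment ends at 17:52 − 458 min = 10:14.
So the ad break starts at 10:14.
The ad break starts at 10:14 and the closing segment starts at 14:52, so the ad break is first.

the ad break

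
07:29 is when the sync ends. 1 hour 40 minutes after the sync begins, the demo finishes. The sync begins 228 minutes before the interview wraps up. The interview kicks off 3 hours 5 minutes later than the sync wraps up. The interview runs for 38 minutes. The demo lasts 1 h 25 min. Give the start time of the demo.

07:39

The interview starts at 07:29 + 185 min = 10:34.
The interview ends at 10:34 + 38 min = 11:12.
The sync starts at 11:12 − 228 min = 07:24.
The demo ends at 07:24 + 100 min = 09:04.
The demo starts at 09:04 − 85 min = 07:39.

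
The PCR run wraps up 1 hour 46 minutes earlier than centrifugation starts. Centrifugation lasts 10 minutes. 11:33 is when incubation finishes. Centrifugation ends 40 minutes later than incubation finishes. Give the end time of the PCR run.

Centrifugation ends at 11:33 + 40 min = 12:13.
Centrifugation starts at 12:13 − 10 min = 12:03.
The PCR run ends at 12:03 − 106 min = 10:17.

10:17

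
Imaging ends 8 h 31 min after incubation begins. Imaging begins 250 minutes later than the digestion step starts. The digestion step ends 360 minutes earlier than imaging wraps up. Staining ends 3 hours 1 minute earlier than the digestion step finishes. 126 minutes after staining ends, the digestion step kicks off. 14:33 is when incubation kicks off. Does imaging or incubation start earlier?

incubation

Imaging ends at 14:33 + 511 min = 23:04.
The digestion step ends at 23:04 − 360 min = 17:04.
Staining ends at 17:04 − 181 min = 14:03.
The digestion step starts at 14:03 + 126 min = 16:09.
Imaging starts at 16:09 + 250 min = 20:19.
Imaging starts at 20:19 and incubation starts at 14:33, so incubation is first.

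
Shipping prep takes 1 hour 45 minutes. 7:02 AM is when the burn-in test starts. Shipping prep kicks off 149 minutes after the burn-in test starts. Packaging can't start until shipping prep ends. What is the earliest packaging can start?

11:16 AM

Shipping prep starts at 7:02 AM + 149 min = 9:31 AM.
Shipping prep ends at 9:31 AM + 105 min = 11:16 AM.
Packaging is bounded by shipping prep, so the earliest it can start is 11:16 AM.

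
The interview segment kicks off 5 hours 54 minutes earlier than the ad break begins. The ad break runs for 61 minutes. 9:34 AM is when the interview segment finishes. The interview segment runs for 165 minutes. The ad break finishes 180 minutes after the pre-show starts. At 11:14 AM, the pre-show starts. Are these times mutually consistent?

The ad break ends at 11:14 AM + 180 min = 2:14 PM.
The ad break starts at 2:14 PM − 61 min = 1:13 PM.
The interview segment starts at 1:13 PM − 354 min = 7:19 AM.
The interview segment ends at 7:19 AM + 165 min = 10:04 AM.
But the interview segment is also said to end at 9:34 AM — a 30-minute conflict.

No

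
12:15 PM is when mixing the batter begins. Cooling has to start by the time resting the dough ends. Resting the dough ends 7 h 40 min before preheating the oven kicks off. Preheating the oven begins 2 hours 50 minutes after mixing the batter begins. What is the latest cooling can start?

7:25 AM

Preheating the oven starts at 12:15 PM + 170 min = 3:05 PM.
Resting the dough ends at 3:05 PM − 460 min = 7:25 AM.
Cooling is bounded by resting the dough, so the latest it can start is 7:25 AM.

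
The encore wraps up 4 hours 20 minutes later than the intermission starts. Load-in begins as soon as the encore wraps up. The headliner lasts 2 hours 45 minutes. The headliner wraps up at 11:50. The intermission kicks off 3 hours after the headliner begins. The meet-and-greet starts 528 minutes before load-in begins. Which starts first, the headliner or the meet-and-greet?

the meet-and-greet

The headliner starts at 11:50 − 165 min = 09:05.
The intermission starts at 09:05 + 180 min = 12:05.
The encore ends at 12:05 + 260 min = 16:25.
So load-in starts at 16:25.
The meet-and-greet starts at 16:25 − 528 min = 07:37.
The headliner starts at 09:05 and the meet-and-greet starts at 07:37, so the meet-and-greet is first.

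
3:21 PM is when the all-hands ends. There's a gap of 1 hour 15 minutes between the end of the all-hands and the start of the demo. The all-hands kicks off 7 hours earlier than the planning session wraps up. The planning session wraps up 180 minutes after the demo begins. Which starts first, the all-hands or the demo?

the all-hands

The demo starts at 3:21 PM + 75 min = 4:36 PM.
The planning session ends at 4:36 PM + 180 min = 7:36 PM.
The all-hands starts at 7:36 PM − 420 min = 12:36 PM.
The all-hands starts at 12:36 PM and the demo starts at 4:36 PM, so the all-hands is first.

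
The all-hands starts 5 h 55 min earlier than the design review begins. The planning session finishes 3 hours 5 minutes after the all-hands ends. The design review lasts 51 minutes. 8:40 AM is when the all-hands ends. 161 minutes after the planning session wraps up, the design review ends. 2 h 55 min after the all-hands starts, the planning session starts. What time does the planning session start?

The planning session ends at 8:40 AM + 185 min = 11:45 AM.
The design review ends at 11:45 AM + 161 min = 2:26 PM.
The design review starts at 2:26 PM − 51 min = 1:35 PM.
The all-hands starts at 1:35 PM − 355 min = 7:40 AM.
The planning session starts at 7:40 AM + 175 min = 10:35 AM.

10:35 AM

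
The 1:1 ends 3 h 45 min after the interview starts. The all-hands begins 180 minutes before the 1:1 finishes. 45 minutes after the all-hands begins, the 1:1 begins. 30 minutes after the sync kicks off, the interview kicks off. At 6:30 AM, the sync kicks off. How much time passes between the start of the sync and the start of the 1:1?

The interview starts at 6:30 AM + 30 min = 7:00 AM.
The 1:1 ends at 7:00 AM + 225 min = 10:45 AM.
The all-hands starts at 10:45 AM − 180 min = 7:45 AM.
The 1:1 starts at 7:45 AM + 45 min = 8:30 AM.
From 6:30 AM to 8:30 AM is 120 minutes.

120 minutes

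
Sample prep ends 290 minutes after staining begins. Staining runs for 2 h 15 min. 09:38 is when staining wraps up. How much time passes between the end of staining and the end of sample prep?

Staining starts at 09:38 − 135 min = 07:23.
Sample prep ends at 07:23 + 290 min = 12:13.
From 09:38 to 12:13 is 155 minutes.

155 minutes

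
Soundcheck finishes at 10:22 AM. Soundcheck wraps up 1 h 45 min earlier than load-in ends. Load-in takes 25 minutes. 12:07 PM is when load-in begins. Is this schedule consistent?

Load-in ends at 12:07 PM + 25 min = 12:32 PM.
Soundcheck ends at 12:32 PM − 105 min = 10:47 AM.
But soundcheck is also said to end at 10:22 AM — a 25-minute conflict.

No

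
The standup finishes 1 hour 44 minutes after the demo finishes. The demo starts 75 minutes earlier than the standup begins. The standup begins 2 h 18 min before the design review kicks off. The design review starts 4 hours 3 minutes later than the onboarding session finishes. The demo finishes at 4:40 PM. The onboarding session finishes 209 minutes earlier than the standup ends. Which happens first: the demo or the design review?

the demo

The standup ends at 4:40 PM + 104 min = 6:24 PM.
The onboarding session ends at 6:24 PM − 209 min = 2:55 PM.
The design review starts at 2:55 PM + 243 min = 6:58 PM.
The standup starts at 6:58 PM − 138 min = 4:40 PM.
The demo starts at 4:40 PM − 75 min = 3:25 PM.
The demo starts at 3:25 PM and the design review starts at 6:58 PM, so the demo is first.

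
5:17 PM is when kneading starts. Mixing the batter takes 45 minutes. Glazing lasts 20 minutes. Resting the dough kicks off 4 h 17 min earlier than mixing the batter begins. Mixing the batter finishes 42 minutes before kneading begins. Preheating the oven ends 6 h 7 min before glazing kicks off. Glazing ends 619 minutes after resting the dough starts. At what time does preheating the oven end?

Mixing the batter ends at 5:17 PM − 42 min = 4:35 PM.
Mixing the batter starts at 4:35 PM − 45 min = 3:50 PM.
Resting the dough starts at 3:50 PM − 257 min = 11:33 AM.
Glazing ends at 11:33 AM + 619 min = 9:52 PM.
Glazing starts at 9:52 PM − 20 min = 9:32 PM.
Preheating the oven ends at 9:32 PM − 367 min = 3:25 PM.

3:25 PM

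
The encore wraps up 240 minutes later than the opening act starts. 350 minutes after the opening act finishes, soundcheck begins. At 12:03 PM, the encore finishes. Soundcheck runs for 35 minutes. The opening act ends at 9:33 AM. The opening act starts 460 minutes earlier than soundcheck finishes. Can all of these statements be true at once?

Soundcheck starts at 9:33 AM + 350 min = 3:23 PM.
Soundcheck ends at 3:23 PM + 35 min = 3:58 PM.
The opening act starts at 3:58 PM − 460 min = 8:18 AM.
The encore ends at 8:18 AM + 240 min = 12:18 PM.
But the encore is also said to end at 12:03 PM — a 15-minute conflict.

No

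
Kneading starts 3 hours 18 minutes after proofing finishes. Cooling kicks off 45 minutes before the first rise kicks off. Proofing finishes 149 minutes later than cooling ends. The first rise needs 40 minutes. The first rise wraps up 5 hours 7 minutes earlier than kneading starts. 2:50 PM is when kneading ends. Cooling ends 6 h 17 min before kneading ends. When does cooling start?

7:48 AM

Cooling ends at 2:50 PM − 377 min = 8:33 AM.
Proofing ends at 8:33 AM + 149 min = 11:02 AM.
Kneading starts at 11:02 AM + 198 min = 2:20 PM.
The first rise ends at 2:20 PM − 307 min = 9:13 AM.
The first rise starts at 9:13 AM − 40 min = 8:33 AM.
Cooling starts at 8:33 AM − 45 min = 7:48 AM.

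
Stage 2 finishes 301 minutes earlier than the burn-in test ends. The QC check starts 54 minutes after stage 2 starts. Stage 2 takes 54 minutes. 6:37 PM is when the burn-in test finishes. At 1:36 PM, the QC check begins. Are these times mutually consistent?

Yes

Stage 2 ends at 6:37 PM − 301 min = 1:36 PM.
Stage 2 starts at 1:36 PM − 54 min = 12:42 PM.
The QC check starts at 12:42 PM + 54 min = 1:36 PM.
That matches the stated 1:36 PM, so the schedule is consistent.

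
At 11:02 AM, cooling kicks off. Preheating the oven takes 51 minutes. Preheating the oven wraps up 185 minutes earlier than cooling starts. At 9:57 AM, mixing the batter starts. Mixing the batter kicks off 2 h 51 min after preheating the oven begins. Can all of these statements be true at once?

Yes

Preheating the oven ends at 11:02 AM − 185 min = 7:57 AM.
Preheating the oven starts at 7:57 AM − 51 min = 7:06 AM.
Mixing the batter starts at 7:06 AM + 171 min = 9:57 AM.
That matches the stated 9:57 AM, so the schedule is consistent.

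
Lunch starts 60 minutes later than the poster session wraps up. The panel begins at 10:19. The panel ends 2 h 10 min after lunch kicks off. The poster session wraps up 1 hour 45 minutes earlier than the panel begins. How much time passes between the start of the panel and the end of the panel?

The poster session ends at 10:19 − 105 min = 08:34.
Lunch starts at 08:34 + 60 min = 09:34.
The panel ends at 09:34 + 130 min = 11:44.
From 10:19 to 11:44 is 1 hour 25 minutes.

1 hour 25 minutes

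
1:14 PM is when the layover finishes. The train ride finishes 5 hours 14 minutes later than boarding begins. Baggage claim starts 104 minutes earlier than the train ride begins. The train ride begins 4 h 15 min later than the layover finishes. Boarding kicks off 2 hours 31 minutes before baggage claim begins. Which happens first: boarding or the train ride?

boarding

The train ride starts at 1:14 PM + 255 min = 5:29 PM.
Baggage claim starts at 5:29 PM − 104 min = 3:45 PM.
Boarding starts at 3:45 PM − 151 min = 1:14 PM.
Boarding starts at 1:14 PM and the train ride starts at 5:29 PM, so boarding is first.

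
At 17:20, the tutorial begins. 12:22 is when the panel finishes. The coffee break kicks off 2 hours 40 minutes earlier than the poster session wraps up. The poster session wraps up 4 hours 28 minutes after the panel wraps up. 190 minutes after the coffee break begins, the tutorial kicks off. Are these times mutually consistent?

The poster session ends at 12:22 + 268 min = 16:50.
The coffee break starts at 16:50 − 160 min = 14:10.
The tutorial starts at 14:10 + 190 min = 17:20.
That matches the stated 17:20, so the schedule is consistent.

Yes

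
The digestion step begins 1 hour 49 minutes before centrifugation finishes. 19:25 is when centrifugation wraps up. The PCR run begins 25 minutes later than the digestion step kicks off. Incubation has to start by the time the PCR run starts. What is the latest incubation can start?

18:01

The digestion step starts at 19:25 − 109 min = 17:36.
The PCR run starts at 17:36 + 25 min = 18:01.
Incubation is bounded by the PCR run, so the latest it can start is 18:01.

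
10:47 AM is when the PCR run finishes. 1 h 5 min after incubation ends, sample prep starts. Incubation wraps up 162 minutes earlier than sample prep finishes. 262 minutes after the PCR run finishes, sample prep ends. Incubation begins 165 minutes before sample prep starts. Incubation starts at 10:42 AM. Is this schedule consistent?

Sample prep ends at 10:47 AM + 262 min = 3:09 PM.
Incubation ends at 3:09 PM − 162 min = 12:27 PM.
Sample prep starts at 12:27 PM + 65 min = 1:32 PM.
Incubation starts at 1:32 PM − 165 min = 10:47 AM.
But incubation is also said to start at 10:42 AM — a 5-minute conflict.

No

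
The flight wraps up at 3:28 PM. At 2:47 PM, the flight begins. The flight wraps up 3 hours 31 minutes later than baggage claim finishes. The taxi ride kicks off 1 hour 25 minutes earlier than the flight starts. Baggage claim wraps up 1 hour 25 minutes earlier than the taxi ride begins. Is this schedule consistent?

Yes

The taxi ride starts at 2:47 PM − 85 min = 1:22 PM.
Baggage claim ends at 1:22 PM − 85 min = 11:57 AM.
The flight ends at 11:57 AM + 211 min = 3:28 PM.
That matches the stated 3:28 PM, so the schedule is consistent.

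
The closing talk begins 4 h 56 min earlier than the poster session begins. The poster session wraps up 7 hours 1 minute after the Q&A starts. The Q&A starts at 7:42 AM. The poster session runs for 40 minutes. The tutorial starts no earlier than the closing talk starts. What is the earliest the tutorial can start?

9:07 AM

The poster session ends at 7:42 AM + 421 min = 2:43 PM.
The poster session starts at 2:43 PM − 40 min = 2:03 PM.
The closing talk starts at 2:03 PM − 296 min = 9:07 AM.
The tutorial is bounded by the closing talk, so the earliest it can start is 9:07 AM.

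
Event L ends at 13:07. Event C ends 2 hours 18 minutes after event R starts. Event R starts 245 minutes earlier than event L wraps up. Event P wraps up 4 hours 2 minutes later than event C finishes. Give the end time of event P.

Event R starts at 13:07 − 245 min = 09:02.
Event C ends at 09:02 + 138 min = 11:20.
Event P ends at 11:20 + 242 min = 15:22.

15:22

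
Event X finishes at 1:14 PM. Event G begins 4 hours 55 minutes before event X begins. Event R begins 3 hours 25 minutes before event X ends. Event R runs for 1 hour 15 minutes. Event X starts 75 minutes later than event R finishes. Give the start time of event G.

7:24 AM

Event R starts at 1:14 PM − 205 min = 9:49 AM.
Event R ends at 9:49 AM + 75 min = 11:04 AM.
Event X starts at 11:04 AM + 75 min = 12:19 PM.
Event G starts at 12:19 PM − 295 min = 7:24 AM.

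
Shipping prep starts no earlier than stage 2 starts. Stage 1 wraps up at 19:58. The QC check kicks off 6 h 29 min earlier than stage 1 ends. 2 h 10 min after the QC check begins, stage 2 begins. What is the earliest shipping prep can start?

The QC check starts at 19:58 − 389 min = 13:29.
Stage 2 starts at 13:29 + 130 min = 15:39.
Shipping prep is bounded by stage 2, so the earliest it can start is 15:39.

15:39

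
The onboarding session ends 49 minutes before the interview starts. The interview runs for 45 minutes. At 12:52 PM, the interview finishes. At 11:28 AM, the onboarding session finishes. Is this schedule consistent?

The interview starts at 12:52 PM − 45 min = 12:07 PM.
The onboarding session ends at 12:07 PM − 49 min = 11:18 AM.
But the onboarding session is also said to end at 11:28 AM — a 10-minute conflict.

No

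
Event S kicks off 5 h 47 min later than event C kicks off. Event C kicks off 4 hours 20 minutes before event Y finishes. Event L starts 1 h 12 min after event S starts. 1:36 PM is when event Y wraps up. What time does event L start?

Event C starts at 1:36 PM − 260 min = 9:16 AM.
Event S starts at 9:16 AM + 347 min = 3:03 PM.
Event L starts at 3:03 PM + 72 min = 4:15 PM.

4:15 PM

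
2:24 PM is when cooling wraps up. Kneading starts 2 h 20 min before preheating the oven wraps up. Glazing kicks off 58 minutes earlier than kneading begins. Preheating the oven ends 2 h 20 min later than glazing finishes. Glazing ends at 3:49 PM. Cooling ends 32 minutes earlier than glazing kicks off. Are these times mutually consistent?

No

Preheating the oven ends at 3:49 PM + 140 min = 6:09 PM.
Kneading starts at 6:09 PM − 140 min = 3:49 PM.
Glazing starts at 3:49 PM − 58 min = 2:51 PM.
Cooling ends at 2:51 PM − 32 min = 2:19 PM.
But cooling is also said to end at 2:24 PM — a 5-minute conflict.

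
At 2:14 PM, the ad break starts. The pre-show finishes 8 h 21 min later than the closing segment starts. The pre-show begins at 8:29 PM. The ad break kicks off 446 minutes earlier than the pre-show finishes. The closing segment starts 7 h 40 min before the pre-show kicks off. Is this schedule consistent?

The closing segment starts at 8:29 PM − 460 min = 12:49 PM.
The pre-show ends at 12:49 PM + 501 min = 9:10 PM.
The ad break starts at 9:10 PM − 446 min = 1:44 PM.
But the ad break is also said to start at 2:14 PM — a 30-minute conflict.

No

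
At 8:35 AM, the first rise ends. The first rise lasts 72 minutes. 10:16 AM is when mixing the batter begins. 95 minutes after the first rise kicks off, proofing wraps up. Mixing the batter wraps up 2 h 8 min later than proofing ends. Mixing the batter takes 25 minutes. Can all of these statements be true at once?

The first rise starts at 8:35 AM − 72 min = 7:23 AM.
Proofing ends at 7:23 AM + 95 min = 8:58 AM.
Mixing the batter ends at 8:58 AM + 128 min = 11:06 AM.
Mixing the batter starts at 11:06 AM − 25 min = 10:41 AM.
But mixing the batter is also said to start at 10:16 AM — a 25-minute conflict.

No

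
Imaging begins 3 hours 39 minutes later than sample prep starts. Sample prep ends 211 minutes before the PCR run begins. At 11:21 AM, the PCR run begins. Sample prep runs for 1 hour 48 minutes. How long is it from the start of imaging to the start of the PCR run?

Sample prep ends at 11:21 AM − 211 min = 7:50 AM.
Sample prep starts at 7:50 AM − 108 min = 6:02 AM.
Imaging starts at 6:02 AM + 219 min = 9:41 AM.
From 9:41 AM to 11:21 AM is 1 h 40 min.

1 h 40 min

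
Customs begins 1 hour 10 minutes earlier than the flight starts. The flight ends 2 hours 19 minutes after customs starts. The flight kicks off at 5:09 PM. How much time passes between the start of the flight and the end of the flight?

1 h 9 min

Customs starts at 5:09 PM − 70 min = 3:59 PM.
The flight ends at 3:59 PM + 139 min = 6:18 PM.
From 5:09 PM to 6:18 PM is 1 h 9 min.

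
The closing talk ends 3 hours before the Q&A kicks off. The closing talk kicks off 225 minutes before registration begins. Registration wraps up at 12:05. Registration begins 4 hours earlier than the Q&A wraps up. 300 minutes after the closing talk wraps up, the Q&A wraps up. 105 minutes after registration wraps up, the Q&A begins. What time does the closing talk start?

08:05

The Q&A starts at 12:05 + 105 min = 13:50.
The closing talk ends at 13:50 − 180 min = 10:50.
The Q&A ends at 10:50 + 300 min = 15:50.
Registration starts at 15:50 − 240 min = 11:50.
The closing talk starts at 11:50 − 225 min = 08:05.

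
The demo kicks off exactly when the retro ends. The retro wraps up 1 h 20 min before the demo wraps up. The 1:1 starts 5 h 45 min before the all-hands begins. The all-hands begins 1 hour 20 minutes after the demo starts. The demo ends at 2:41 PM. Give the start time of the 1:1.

The retro ends at 2:41 PM − 80 min = 1:21 PM.
So the demo starts at 1:21 PM.
The all-hands starts at 1:21 PM + 80 min = 2:41 PM.
The 1:1 starts at 2:41 PM − 345 min = 8:56 AM.

8:56 AM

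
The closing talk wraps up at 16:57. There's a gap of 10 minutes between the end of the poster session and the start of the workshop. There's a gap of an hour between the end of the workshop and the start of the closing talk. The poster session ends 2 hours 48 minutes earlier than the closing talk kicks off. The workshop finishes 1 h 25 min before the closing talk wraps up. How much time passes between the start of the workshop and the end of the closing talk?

3 hours 3 minutes

The workshop ends at 16:57 − 85 min = 15:32.
The closing talk starts at 15:32 + 60 min = 16:32.
The poster session ends at 16:32 − 168 min = 13:44.
The workshop starts at 13:44 + 10 min = 13:54.
From 13:54 to 16:57 is 3 hours 3 minutes.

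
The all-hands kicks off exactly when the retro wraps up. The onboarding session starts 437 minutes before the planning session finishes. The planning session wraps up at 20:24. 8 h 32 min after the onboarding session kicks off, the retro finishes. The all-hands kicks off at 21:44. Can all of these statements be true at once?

The onboarding session starts at 20:24 − 437 min = 13:07.
The retro ends at 13:07 + 512 min = 21:39.
So the all-hands starts at 21:39.
But the all-hands is also said to start at 21:44 — a 5-minute conflict.

No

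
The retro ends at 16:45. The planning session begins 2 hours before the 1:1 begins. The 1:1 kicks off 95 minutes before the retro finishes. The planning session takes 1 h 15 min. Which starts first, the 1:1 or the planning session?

the planning session

The 1:1 starts at 16:45 − 95 min = 15:10.
The planning session starts at 15:10 − 120 min = 13:10.
The 1:1 starts at 15:10 and the planning session starts at 13:10, so the planning session is first.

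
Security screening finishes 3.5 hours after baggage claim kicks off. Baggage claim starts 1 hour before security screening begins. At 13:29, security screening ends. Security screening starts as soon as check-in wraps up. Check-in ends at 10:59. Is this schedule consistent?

Security screening starts at 10:59.
Baggage claim starts at 10:59 − 60 min = 09:59.
Security screening ends at 09:59 + 210 min = 13:29.
That matches the stated 13:29, so the schedule is consistent.

Yes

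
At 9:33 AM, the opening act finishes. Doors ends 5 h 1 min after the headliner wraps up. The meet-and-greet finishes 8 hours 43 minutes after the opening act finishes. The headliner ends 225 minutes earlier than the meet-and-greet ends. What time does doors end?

7:32 PM

The meet-and-greet ends at 9:33 AM + 523 min = 6:16 PM.
The headliner ends at 6:16 PM − 225 min = 2:31 PM.
Doors ends at 2:31 PM + 301 min = 7:32 PM.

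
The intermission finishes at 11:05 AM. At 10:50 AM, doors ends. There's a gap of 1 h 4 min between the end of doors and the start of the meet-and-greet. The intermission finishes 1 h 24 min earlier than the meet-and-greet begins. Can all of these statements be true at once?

No

The meet-and-greet starts at 10:50 AM + 64 min = 11:54 AM.
The intermission ends at 11:54 AM − 84 min = 10:30 AM.
But the intermission is also said to end at 11:05 AM — a 35-minute conflict.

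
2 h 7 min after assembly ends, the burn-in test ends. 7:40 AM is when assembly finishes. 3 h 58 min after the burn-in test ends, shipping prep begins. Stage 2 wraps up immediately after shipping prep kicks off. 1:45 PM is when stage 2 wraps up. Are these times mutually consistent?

The burn-in test ends at 7:40 AM + 127 min = 9:47 AM.
Shipping prep starts at 9:47 AM + 238 min = 1:45 PM.
So stage 2 ends at 1:45 PM.
That matches the stated 1:45 PM, so the schedule is consistent.

Yes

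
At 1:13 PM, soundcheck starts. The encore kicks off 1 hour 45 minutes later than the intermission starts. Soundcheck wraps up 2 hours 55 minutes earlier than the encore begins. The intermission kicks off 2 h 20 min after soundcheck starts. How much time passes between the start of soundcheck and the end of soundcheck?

The intermission starts at 1:13 PM + 140 min = 3:33 PM.
The encore starts at 3:33 PM + 105 min = 5:18 PM.
Soundcheck ends at 5:18 PM − 175 min = 2:23 PM.
From 1:13 PM to 2:23 PM is 1 h 10 min.

1 h 10 min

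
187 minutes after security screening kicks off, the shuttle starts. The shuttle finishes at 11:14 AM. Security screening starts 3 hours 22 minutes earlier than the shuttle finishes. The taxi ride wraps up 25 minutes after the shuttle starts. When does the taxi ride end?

11:24 AM

Security screening starts at 11:14 AM − 202 min = 7:52 AM.
The shuttle starts at 7:52 AM + 187 min = 10:59 AM.
The taxi ride ends at 10:59 AM + 25 min = 11:24 AM.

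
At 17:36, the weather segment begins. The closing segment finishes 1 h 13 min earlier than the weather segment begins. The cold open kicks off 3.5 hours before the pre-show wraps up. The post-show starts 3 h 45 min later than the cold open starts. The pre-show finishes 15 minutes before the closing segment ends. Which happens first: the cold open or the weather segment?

The closing segment ends at 17:36 − 73 min = 16:23.
The pre-show ends at 16:23 − 15 min = 16:08.
The cold open starts at 16:08 − 210 min = 12:38.
The cold open starts at 12:38 and the weather segment starts at 17:36, so the cold open is first.

the cold open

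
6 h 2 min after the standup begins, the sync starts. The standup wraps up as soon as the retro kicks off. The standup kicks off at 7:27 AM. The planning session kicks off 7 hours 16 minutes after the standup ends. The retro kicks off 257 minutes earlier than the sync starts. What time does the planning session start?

The sync starts at 7:27 AM + 362 min = 1:29 PM.
The retro starts at 1:29 PM − 257 min = 9:12 AM.
So the standup ends at 9:12 AM.
The planning session starts at 9:12 AM + 436 min = 4:28 PM.

4:28 PM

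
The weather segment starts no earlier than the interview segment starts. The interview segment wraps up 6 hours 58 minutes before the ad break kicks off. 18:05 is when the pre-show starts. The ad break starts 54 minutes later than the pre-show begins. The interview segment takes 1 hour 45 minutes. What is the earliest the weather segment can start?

The ad break starts at 18:05 + 54 min = 18:59.
The interview segment ends at 18:59 − 418 min = 12:01.
The interview segment starts at 12:01 − 105 min = 10:16.
The weather segment is bounded by the interview segment, so the earliest it can start is 10:16.

10:16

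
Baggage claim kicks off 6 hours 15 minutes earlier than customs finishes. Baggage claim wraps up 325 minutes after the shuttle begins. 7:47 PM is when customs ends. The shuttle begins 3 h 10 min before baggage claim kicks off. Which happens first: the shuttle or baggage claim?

the shuttle

Baggage claim starts at 7:47 PM − 375 min = 1:32 PM.
The shuttle starts at 1:32 PM − 190 min = 10:22 AM.
The shuttle starts at 10:22 AM and baggage claim starts at 1:32 PM, so the shuttle is first.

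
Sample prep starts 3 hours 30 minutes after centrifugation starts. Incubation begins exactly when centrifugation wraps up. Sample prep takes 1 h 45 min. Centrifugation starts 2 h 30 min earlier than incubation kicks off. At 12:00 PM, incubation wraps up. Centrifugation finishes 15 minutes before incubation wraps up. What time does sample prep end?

Centrifugation ends at 12:00 PM − 15 min = 11:45 AM.
So incubation starts at 11:45 AM.
Centrifugation starts at 11:45 AM − 150 min = 9:15 AM.
Sample prep starts at 9:15 AM + 210 min = 12:45 PM.
Sample prep ends at 12:45 PM + 105 min = 2:30 PM.

2:30 PM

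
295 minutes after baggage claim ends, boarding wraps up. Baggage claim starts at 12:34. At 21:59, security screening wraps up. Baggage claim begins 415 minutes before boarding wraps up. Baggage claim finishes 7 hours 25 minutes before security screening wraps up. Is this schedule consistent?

Yes

Baggage claim ends at 21:59 − 445 min = 14:34.
Boarding ends at 14:34 + 295 min = 19:29.
Baggage claim starts at 19:29 − 415 min = 12:34.
That matches the stated 12:34, so the schedule is consistent.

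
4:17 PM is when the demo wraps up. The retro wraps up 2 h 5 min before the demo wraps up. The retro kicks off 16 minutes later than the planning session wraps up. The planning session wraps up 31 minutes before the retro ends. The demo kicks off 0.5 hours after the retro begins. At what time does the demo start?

2:27 PM

The retro ends at 4:17 PM − 125 min = 2:12 PM.
The planning session ends at 2:12 PM − 31 min = 1:41 PM.
The retro starts at 1:41 PM + 16 min = 1:57 PM.
The demo starts at 1:57 PM + 30 min = 2:27 PM.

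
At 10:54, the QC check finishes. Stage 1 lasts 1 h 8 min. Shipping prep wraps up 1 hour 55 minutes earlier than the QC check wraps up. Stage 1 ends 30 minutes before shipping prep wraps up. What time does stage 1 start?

Shipping prep ends at 10:54 − 115 min = 08:59.
Stage 1 ends at 08:59 − 30 min = 08:29.
Stage 1 starts at 08:29 − 68 min = 07:21.

07:21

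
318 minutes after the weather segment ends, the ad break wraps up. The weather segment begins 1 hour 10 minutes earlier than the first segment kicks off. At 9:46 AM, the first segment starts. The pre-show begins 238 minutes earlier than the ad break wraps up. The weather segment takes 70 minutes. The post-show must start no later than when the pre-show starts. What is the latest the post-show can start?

11:06 AM

The weather segment starts at 9:46 AM − 70 min = 8:36 AM.
The weather segment ends at 8:36 AM + 70 min = 9:46 AM.
The ad break ends at 9:46 AM + 318 min = 3:04 PM.
The pre-show starts at 3:04 PM − 238 min = 11:06 AM.
The post-show is bounded by the pre-show, so the latest it can start is 11:06 AM.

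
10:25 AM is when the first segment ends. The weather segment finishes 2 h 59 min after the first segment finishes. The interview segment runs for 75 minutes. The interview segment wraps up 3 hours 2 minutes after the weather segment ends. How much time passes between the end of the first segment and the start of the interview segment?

The weather segment ends at 10:25 AM + 179 min = 1:24 PM.
The interview segment ends at 1:24 PM + 182 min = 4:26 PM.
The interview segment starts at 4:26 PM − 75 min = 3:11 PM.
From 10:25 AM to 3:11 PM is 4 hours 46 minutes.

4 hours 46 minutes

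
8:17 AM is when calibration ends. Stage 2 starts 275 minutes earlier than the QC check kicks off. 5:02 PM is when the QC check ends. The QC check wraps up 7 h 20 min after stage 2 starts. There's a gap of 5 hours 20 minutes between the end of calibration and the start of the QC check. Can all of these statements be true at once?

No

The QC check starts at 8:17 AM + 320 min = 1:37 PM.
Stage 2 starts at 1:37 PM − 275 min = 9:02 AM.
The QC check ends at 9:02 AM + 440 min = 4:22 PM.
But the QC check is also said to end at 5:02 PM — a 40-minute conflict.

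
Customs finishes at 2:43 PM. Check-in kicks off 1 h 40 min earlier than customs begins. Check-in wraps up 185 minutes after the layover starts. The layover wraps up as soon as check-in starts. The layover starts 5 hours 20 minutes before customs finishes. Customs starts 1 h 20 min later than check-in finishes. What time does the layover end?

12:08 PM

The layover starts at 2:43 PM − 320 min = 9:23 AM.
Check-in ends at 9:23 AM + 185 min = 12:28 PM.
Customs starts at 12:28 PM + 80 min = 1:48 PM.
Check-in starts at 1:48 PM − 100 min = 12:08 PM.
So the layover ends at 12:08 PM.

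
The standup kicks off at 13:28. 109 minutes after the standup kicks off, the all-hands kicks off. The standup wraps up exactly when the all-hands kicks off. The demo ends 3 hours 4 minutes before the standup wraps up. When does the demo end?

12:13

The all-hands starts at 13:28 + 109 min = 15:17.
So the standup ends at 15:17.
The demo ends at 15:17 − 184 min = 12:13.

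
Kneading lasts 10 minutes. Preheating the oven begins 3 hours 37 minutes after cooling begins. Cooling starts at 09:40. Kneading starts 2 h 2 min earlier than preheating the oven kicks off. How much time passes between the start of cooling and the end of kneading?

105 minutes

Preheating the oven starts at 09:40 + 217 min = 13:17.
Kneading starts at 13:17 − 122 min = 11:15.
Kneading ends at 11:15 + 10 min = 11:25.
From 09:40 to 11:25 is 105 minutes.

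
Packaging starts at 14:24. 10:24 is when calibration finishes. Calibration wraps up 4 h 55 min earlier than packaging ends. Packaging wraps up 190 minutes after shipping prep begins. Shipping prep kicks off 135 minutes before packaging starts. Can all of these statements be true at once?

Shipping prep starts at 14:24 − 135 min = 12:09.
Packaging ends at 12:09 + 190 min = 15:19.
Calibration ends at 15:19 − 295 min = 10:24.
That matches the stated 10:24, so the schedule is consistent.

Yes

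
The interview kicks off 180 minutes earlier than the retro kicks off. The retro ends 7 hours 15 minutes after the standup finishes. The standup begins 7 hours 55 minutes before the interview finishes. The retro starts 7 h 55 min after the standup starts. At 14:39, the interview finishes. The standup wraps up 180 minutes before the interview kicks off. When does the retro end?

15:54

The standup starts at 14:39 − 475 min = 06:44.
The retro starts at 06:44 + 475 min = 14:39.
The interview starts at 14:39 − 180 min = 11:39.
The standup ends at 11:39 − 180 min = 08:39.
The retro ends at 08:39 + 435 min = 15:54.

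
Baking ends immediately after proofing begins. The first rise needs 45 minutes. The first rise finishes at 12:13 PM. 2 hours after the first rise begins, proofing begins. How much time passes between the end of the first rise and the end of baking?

1 h 15 min

The first rise starts at 12:13 PM − 45 min = 11:28 AM.
Proofing starts at 11:28 AM + 120 min = 1:28 PM.
So baking ends at 1:28 PM.
From 12:13 PM to 1:28 PM is 1 h 15 min.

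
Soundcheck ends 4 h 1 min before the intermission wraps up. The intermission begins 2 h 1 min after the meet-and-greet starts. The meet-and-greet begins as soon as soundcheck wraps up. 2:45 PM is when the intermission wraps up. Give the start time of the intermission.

Soundcheck ends at 2:45 PM − 241 min = 10:44 AM.
So the meet-and-greet starts at 10:44 AM.
The intermission starts at 10:44 AM + 121 min = 12:45 PM.

12:45 PM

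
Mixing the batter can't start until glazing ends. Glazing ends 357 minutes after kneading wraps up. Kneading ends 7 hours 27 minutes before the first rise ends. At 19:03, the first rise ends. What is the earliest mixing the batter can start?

Kneading ends at 19:03 − 447 min = 11:36.
Glazing ends at 11:36 + 357 min = 17:33.
Mixing the batter is bounded by glazing, so the earliest it can start is 17:33.

17:33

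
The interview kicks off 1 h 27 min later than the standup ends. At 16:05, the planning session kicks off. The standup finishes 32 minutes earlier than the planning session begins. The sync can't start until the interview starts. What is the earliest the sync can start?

The standup ends at 16:05 − 32 min = 15:33.
The interview starts at 15:33 + 87 min = 17:00.
The sync is bounded by the interview, so the earliest it can start is 17:00.

17:00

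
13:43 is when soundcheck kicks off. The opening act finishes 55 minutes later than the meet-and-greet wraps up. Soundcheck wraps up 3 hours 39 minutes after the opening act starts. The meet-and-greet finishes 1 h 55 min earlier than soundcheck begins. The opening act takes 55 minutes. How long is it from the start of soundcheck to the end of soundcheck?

The meet-and-greet ends at 13:43 − 115 min = 11:48.
The opening act ends at 11:48 + 55 min = 12:43.
The opening act starts at 12:43 − 55 min = 11:48.
Soundcheck ends at 11:48 + 219 min = 15:27.
From 13:43 to 15:27 is 1 hour 44 minutes.

1 hour 44 minutes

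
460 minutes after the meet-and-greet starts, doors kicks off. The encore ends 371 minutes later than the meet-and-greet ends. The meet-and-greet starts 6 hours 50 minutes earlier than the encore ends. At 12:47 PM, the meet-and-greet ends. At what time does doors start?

The encore ends at 12:47 PM + 371 min = 6:58 PM.
The meet-and-greet starts at 6:58 PM − 410 min = 12:08 PM.
Doors starts at 12:08 PM + 460 min = 7:48 PM.

7:48 PM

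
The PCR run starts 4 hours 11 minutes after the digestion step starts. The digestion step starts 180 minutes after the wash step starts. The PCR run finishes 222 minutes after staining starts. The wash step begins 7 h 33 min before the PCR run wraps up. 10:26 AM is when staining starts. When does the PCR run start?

1:46 PM

The PCR run ends at 10:26 AM + 222 min = 2:08 PM.
The wash step starts at 2:08 PM − 453 min = 6:35 AM.
The digestion step starts at 6:35 AM + 180 min = 9:35 AM.
The PCR run starts at 9:35 AM + 251 min = 1:46 PM.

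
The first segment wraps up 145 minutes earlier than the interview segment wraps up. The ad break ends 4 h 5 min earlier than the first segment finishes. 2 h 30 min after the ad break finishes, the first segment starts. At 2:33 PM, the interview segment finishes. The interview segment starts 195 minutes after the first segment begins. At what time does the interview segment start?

The first segment ends at 2:33 PM − 145 min = 12:08 PM.
The ad break ends at 12:08 PM − 245 min = 8:03 AM.
The first segment starts at 8:03 AM + 150 min = 10:33 AM.
The interview segment starts at 10:33 AM + 195 min = 1:48 PM.

1:48 PM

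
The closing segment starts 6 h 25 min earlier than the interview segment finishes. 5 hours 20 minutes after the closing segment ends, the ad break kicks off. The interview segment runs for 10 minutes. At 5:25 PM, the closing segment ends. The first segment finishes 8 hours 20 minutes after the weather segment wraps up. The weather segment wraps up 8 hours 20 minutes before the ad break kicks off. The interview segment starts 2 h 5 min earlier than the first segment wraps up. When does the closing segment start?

2:25 PM

The ad break starts at 5:25 PM + 320 min = 10:45 PM.
The weather segment ends at 10:45 PM − 500 min = 2:25 PM.
The first segment ends at 2:25 PM + 500 min = 10:45 PM.
The interview segment starts at 10:45 PM − 125 min = 8:40 PM.
The interview segment ends at 8:40 PM + 10 min = 8:50 PM.
The closing segment starts at 8:50 PM − 385 min = 2:25 PM.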